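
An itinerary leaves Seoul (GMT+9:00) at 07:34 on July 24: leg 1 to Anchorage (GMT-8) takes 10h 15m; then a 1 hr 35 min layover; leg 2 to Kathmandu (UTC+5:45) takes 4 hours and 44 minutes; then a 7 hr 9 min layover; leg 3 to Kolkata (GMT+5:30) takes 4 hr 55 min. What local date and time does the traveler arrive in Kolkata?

Convert departure to UTC: 07:34 − 9:00 = 22:34 UTC on Jul 23.
Add 10 hours 15 minutes leg 1 → 08:49 UTC (Jul 24).
Add 1 hour and 35 minutes layover in Anchorage → 10:24 UTC.
Add 4 hours and 44 minutes leg 2 → 15:08 UTC.
Add 7 hours and 9 minutes layover in Kathmandu → 22:17 UTC.
Add 4 hours 55 minutes leg 3 → 03:12 UTC (Jul 25).
Kolkata is UTC+5:30, so local arrival = 03:12 + 5:30 = 08:42 on Jul 25.

08:42 on Jul 25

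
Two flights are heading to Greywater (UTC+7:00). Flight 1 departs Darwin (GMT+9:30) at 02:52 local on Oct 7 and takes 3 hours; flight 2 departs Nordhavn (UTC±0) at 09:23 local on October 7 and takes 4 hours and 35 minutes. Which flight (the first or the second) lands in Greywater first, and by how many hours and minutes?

the first, by 17 hours 36 minutes

Flight 1 in UTC: 02:52 − 9:30 = 17:22 on Oct 6.
+3 hours → arrive 20:22 UTC on Oct 6.
Flight 2 departs at 09:23 UTC (Oct 7).
+4 hours 35 minutes → arrive 13:58 UTC on Oct 7.
Flight 1 lands earlier by 17 hours 36 minutes.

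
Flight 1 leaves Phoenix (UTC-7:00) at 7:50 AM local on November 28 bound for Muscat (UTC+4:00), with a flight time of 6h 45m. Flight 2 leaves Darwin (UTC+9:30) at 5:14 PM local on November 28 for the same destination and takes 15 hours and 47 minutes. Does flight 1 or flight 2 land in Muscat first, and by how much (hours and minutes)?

Flight 1 in UTC: 7:50 AM + 7:00 = 2:50 PM on Nov 28.
+6 hours and 45 minutes → arrive 9:35 PM UTC on Nov 28.
Flight 2 in UTC: 5:14 PM − 9:30 = 7:44 AM on Nov 28.
+15 hours 47 minutes → arrive 11:31 PM UTC on Nov 28.
Flight 1 lands earlier by 1 hour 56 minutes.

the first, by 1 hour 56 minutes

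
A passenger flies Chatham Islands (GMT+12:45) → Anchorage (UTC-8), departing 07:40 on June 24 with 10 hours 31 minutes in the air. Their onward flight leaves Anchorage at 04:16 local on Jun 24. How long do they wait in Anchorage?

6 hours 50 minutes

Convert departure to UTC: 07:40 − 12:45 = 18:55 UTC on Jun 23.
Add 10 hours and 31 minutes flight time → 05:26 UTC (Jun 24).
Anchorage is UTC−8:00, so local arrival = 05:26 − 8:00 = 21:26 on Jun 23.
Layover = 04:16 − 21:26 (+1 day) = 6 hours 50 minutes.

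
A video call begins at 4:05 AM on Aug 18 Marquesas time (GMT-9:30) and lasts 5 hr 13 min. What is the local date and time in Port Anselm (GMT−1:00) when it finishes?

5:48 PM on Aug 18

Convert start to UTC: 4:05 AM + 9:30 = 1:35 PM UTC on Aug 18.
Add 5 hours 13 minutes duration → 6:48 PM UTC.
Port Anselm is UTC−1:00, so local end time = 6:48 PM − 1:00 = 5:48 PM on Aug 18.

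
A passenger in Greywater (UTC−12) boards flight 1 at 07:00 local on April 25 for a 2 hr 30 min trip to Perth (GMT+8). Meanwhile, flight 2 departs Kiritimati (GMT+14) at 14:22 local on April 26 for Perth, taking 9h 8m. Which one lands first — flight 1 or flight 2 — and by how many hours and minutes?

the first, by 12 hours

Flight 1 in UTC: 07:00 + 12:00 = 19:00 on Apr 25.
+2 hours 30 minutes → arrive 21:30 UTC on Apr 25.
Flight 2 in UTC: 14:22 − 14:00 = 00:22 on Apr 26.
+9 hours 8 minutes → arrive 09:30 UTC on Apr 26.
Flight 1 lands earlier by 12 hours.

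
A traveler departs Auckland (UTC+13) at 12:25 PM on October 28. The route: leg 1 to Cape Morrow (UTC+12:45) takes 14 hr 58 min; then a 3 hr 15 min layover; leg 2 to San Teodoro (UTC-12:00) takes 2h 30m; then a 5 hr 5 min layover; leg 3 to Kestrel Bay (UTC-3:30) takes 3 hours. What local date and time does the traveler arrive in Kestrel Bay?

Convert departure to UTC: 12:25 PM − 13:00 = 11:25 PM UTC on Oct 27.
Add 14 hours 58 minutes leg 1 → 2:23 PM UTC (Oct 28).
Add 3 hours and 15 minutes layover in Cape Morrow → 5:38 PM UTC.
Add 2 hours 30 minutes leg 2 → 8:08 PM UTC.
Add 5 hours 5 minutes layover in San Teodoro → 1:13 AM UTC (Oct 29).
Add 3 hours leg 3 → 4:13 AM UTC.
Kestrel Bay is UTC−3:30, so local arrival = 4:13 AM − 3:30 = 12:43 AM on Oct 29.

12:43 AM on Oct 29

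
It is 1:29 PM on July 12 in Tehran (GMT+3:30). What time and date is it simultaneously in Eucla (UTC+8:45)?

6:44 PM on July 12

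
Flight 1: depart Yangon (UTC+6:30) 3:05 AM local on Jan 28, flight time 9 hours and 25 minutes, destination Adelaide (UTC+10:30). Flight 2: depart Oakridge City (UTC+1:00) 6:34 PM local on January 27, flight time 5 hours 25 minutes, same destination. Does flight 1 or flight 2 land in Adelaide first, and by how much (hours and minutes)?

the second, by 7 hours 1 minute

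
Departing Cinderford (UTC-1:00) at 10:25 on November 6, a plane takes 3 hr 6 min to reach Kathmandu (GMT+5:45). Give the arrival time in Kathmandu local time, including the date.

Convert departure to UTC: 10:25 + 1:00 = 11:25 UTC on Nov 6.
Add 3 hours 6 minutes travel time → 14:31 UTC.
Kathmandu is UTC+5:45, so local arrival = 14:31 + 5:45 = 20:16 on Nov 6.

20:16 on November 6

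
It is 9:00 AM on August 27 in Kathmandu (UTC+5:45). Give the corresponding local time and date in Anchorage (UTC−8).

7:15 PM on Aug 26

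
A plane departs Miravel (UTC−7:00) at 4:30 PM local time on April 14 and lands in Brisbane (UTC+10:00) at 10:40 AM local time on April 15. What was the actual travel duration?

Departure in UTC: 4:30 PM + 7:00 = 11:30 PM on Apr 14.
Arrival in UTC: 10:40 AM − 10:00 = 12:40 AM on Apr 15.
Elapsed = 12:40 AM − 11:30 PM (+1 day) = 1 hour 10 minutes.

1 hour 10 minutes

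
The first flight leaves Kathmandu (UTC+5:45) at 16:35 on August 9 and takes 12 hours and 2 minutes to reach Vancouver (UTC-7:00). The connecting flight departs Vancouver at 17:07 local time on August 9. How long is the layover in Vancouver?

1 hour 15 minutes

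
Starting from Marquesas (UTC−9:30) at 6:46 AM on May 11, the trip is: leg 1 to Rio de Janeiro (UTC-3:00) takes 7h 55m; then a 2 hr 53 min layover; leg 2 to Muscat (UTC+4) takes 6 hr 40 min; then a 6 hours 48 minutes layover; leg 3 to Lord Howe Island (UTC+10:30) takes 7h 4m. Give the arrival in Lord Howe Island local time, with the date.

10:06 AM on May 13

Convert departure to UTC: 6:46 AM + 9:30 = 4:16 PM UTC on May 11.
Add 7 hours and 55 minutes leg 1 → 12:11 AM UTC (May 12).
Add 2 hours and 53 minutes layover in Rio de Janeiro → 3:04 AM UTC.
Add 6 hours 40 minutes leg 2 → 9:44 AM UTC.
Add 6 hours and 48 minutes layover in Muscat → 4:32 PM UTC.
Add 7 hours 4 minutes leg 3 → 11:36 PM UTC.
Lord Howe Island is UTC+10:30, so local arrival = 11:36 PM + 10:30 = 10:06 AM on May 13.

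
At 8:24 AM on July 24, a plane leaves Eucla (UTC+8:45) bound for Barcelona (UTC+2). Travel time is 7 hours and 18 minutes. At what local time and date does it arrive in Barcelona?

8:57 AM on Jul 24

Convert departure to UTC: 8:24 AM − 8:45 = 11:39 PM UTC on Jul 23.
Add 7 hours 18 minutes travel time → 6:57 AM UTC (Jul 24).
Barcelona is UTC+2:00, so local arrival = 6:57 AM + 2:00 = 8:57 AM on Jul 24.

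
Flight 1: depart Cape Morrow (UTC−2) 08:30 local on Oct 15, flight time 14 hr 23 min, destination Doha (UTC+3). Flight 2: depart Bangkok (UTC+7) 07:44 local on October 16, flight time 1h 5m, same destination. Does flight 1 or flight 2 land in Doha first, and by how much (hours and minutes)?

the first, by 56 minutes

Flight 1 in UTC: 08:30 + 2:00 = 10:30 on Oct 15.
+14 hours and 23 minutes → arrive 00:53 UTC on Oct 16.
Flight 2 in UTC: 07:44 − 7:00 = 00:44 on Oct 16.
+1 hour and 5 minutes → arrive 01:49 UTC on Oct 16.
Flight 1 lands earlier by 56 minutes.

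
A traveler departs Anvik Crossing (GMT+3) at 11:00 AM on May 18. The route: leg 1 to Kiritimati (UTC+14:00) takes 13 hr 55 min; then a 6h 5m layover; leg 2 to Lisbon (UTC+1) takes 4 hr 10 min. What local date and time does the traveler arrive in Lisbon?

9:10 AM on May 19

Convert departure to UTC: 11:00 AM − 3:00 = 8:00 AM UTC on May 18.
Add 13 hours and 55 minutes leg 1 → 9:55 PM UTC.
Add 6 hours 5 minutes layover in Kiritimati → 4:00 AM UTC (May 19).
Add 4 hours 10 minutes leg 2 → 8:10 AM UTC.
Lisbon is UTC+1:00, so local arrival = 8:10 AM + 1:00 = 9:10 AM on May 19.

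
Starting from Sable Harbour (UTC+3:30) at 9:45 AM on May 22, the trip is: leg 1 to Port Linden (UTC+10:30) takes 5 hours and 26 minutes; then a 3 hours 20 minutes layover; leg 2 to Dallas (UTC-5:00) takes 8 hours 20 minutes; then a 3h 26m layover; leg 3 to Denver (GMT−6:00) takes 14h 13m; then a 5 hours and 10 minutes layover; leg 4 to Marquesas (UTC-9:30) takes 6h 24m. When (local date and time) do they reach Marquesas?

Convert departure to UTC: 9:45 AM − 3:30 = 6:15 AM UTC on May 22.
Add 5 hours and 26 minutes leg 1 → 11:41 AM UTC.
Add 3 hours and 20 minutes layover in Port Linden → 3:01 PM UTC.
Add 8 hours 20 minutes leg 2 → 11:21 PM UTC.
Add 3 hours 26 minutes layover in Dallas → 2:47 AM UTC (May 23).
Add 14 hours 13 minutes leg 3 → 5:00 PM UTC.
Add 5 hours 10 minutes layover in Denver → 10:10 PM UTC.
Add 6 hours 24 minutes leg 4 → 4:34 AM UTC (May 24).
Marquesas is UTC−9:30, so local arrival = 4:34 AM − 9:30 = 7:04 PM on May 23.

7:04 PM on May 23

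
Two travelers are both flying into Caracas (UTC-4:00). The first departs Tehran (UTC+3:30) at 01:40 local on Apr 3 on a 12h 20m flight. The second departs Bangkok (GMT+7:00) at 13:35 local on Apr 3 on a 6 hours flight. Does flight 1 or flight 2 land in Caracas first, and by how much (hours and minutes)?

the first, by 2 hours 5 minutes

Flight 1 in UTC: 01:40 − 3:30 = 22:10 on Apr 2.
+12 hours 20 minutes → arrive 10:30 UTC on Apr 3.
Flight 2 in UTC: 13:35 − 7:00 = 06:35 on Apr 3.
+6 hours → arrive 12:35 UTC on Apr 3.
Flight 1 lands earlier by 2 hours 5 minutes.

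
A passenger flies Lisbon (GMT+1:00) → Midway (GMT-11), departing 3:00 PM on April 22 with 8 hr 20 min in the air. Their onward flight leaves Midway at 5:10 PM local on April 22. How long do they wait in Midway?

Convert departure to UTC: 3:00 PM − 1:00 = 2:00 PM UTC on Apr 22.
Add 8 hours and 20 minutes flight time → 10:20 PM UTC.
Midway is UTC−11:00, so local arrival = 10:20 PM − 11:00 = 11:20 AM on Apr 22.
Layover = 5:10 PM − 11:20 AM = 5 hours 50 minutes.

5 hours 50 minutes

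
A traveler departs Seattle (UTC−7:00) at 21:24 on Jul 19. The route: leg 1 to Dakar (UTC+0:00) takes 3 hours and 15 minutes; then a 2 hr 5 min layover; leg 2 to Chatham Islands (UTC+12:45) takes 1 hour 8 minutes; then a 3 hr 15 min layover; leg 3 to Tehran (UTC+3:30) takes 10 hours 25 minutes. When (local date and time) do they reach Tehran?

04:02 on July 21

Convert departure to UTC: 21:24 + 7:00 = 04:24 UTC on Jul 20.
Add 3 hours 15 minutes leg 1 → 07:39 UTC.
Add 2 hours 5 minutes layover in Dakar → 09:44 UTC.
Add 1 hour 8 minutes leg 2 → 10:52 UTC.
Add 3 hours and 15 minutes layover in Chatham Islands → 14:07 UTC.
Add 10 hours and 25 minutes leg 3 → 00:32 UTC (Jul 21).
Tehran is UTC+3:30, so local arrival = 00:32 + 3:30 = 04:02 on Jul 21.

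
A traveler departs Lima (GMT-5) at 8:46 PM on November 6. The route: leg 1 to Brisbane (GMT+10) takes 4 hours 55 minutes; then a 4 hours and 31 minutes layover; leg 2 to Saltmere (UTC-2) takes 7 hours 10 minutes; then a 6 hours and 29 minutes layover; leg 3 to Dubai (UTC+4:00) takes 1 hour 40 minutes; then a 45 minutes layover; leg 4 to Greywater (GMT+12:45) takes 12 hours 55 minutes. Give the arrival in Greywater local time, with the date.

4:56 AM on November 9

Convert departure to UTC: 8:46 PM + 5:00 = 1:46 AM UTC on Nov 7.
Add 4 hours and 55 minutes leg 1 → 6:41 AM UTC.
Add 4 hours 31 minutes layover in Brisbane → 11:12 AM UTC.
Add 7 hours and 10 minutes leg 2 → 6:22 PM UTC.
Add 6 hours 29 minutes layover in Saltmere → 12:51 AM UTC (Nov 8).
Add 1 hour and 40 minutes leg 3 → 2:31 AM UTC.
Add 45 minutes layover in Dubai → 3:16 AM UTC.
Add 12 hours and 55 minutes leg 4 → 4:11 PM UTC.
Greywater is UTC+12:45, so local arrival = 4:11 PM + 12:45 = 4:56 AM on Nov 9.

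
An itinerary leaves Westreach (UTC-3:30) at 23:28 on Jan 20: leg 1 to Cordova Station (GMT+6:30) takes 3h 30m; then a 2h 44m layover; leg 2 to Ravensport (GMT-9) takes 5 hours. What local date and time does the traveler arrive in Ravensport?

Convert departure to UTC: 23:28 + 3:30 = 02:58 UTC on Jan 21.
Add 3 hours and 30 minutes leg 1 → 06:28 UTC.
Add 2 hours 44 minutes layover in Cordova Station → 09:12 UTC.
Add 5 hours leg 2 → 14:12 UTC.
Ravensport is UTC−9:00, so local arrival = 14:12 − 9:00 = 05:12 on Jan 21.

05:12 on January 21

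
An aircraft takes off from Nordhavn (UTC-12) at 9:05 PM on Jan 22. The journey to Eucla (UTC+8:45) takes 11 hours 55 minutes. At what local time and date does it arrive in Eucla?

Convert departure to UTC: 9:05 PM + 12:00 = 9:05 AM UTC on Jan 23.
Add 11 hours and 55 minutes travel time → 9:00 PM UTC.
Eucla is UTC+8:45, so local arrival = 9:00 PM + 8:45 = 5:45 AM on Jan 24.

5:45 AM on Jan 24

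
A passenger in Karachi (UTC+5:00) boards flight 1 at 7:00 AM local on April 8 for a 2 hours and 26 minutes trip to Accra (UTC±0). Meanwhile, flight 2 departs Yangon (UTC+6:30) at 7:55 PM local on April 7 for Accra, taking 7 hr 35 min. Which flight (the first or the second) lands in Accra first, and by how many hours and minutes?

Flight 1 in UTC: 7:00 AM − 5:00 = 2:00 AM on Apr 8.
+2 hours and 26 minutes → arrive 4:26 AM UTC on Apr 8.
Flight 2 in UTC: 7:55 PM − 6:30 = 1:25 PM on Apr 7.
+7 hours 35 minutes → arrive 9:00 PM UTC on Apr 7.
Flight 2 lands earlier by 7 hours 26 minutes.

the second, by 7 hours 26 minutes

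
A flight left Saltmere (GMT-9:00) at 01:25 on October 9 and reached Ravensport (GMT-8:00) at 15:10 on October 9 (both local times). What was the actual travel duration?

Departure in UTC: 01:25 + 9:00 = 10:25 on Oct 9.
Arrival in UTC: 15:10 + 8:00 = 23:10 on Oct 9.
Elapsed = 23:10 − 10:25 = 12 hours 45 minutes.

12 hours 45 minutes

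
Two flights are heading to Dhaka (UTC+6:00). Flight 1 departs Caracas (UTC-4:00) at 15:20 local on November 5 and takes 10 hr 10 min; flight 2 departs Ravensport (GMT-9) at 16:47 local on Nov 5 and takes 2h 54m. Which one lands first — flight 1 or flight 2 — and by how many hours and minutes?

the second, by 49 minutes

Flight 1 in UTC: 15:20 + 4:00 = 19:20 on Nov 5.
+10 hours and 10 minutes → arrive 05:30 UTC on Nov 6.
Flight 2 in UTC: 16:47 + 9:00 = 01:47 on Nov 6.
+2 hours and 54 minutes → arrive 04:41 UTC on Nov 6.
Flight 2 lands earlier by 49 minutes.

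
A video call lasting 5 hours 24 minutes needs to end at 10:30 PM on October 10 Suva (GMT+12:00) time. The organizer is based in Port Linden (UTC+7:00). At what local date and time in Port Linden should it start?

12:06 PM on October 10

Target end time in UTC: 10:30 PM − 12:00 = 10:30 AM on Oct 10.
Subtract 5 hours 24 minutes → start 5:06 AM UTC on Oct 10.
Port Linden is UTC+7:00: 5:06 AM + 7:00 = 12:06 PM on Oct 10.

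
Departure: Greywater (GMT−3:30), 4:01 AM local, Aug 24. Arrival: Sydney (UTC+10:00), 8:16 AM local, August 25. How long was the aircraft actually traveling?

14 hours 45 minutes

Departure in UTC: 4:01 AM + 3:30 = 7:31 AM on Aug 24.
Arrival in UTC: 8:16 AM − 10:00 = 10:16 PM on Aug 24.
Elapsed = 10:16 PM − 7:31 AM = 14 hours 45 minutes.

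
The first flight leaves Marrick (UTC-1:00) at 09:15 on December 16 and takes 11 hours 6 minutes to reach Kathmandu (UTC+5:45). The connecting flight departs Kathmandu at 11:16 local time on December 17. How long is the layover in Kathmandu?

8 hours 10 minutes

Convert departure to UTC: 09:15 + 1:00 = 10:15 UTC on Dec 16.
Add 11 hours and 6 minutes flight time → 21:21 UTC.
Kathmandu is UTC+5:45, so local arrival = 21:21 + 5:45 = 03:06 on Dec 17.
Layover = 11:16 − 03:06 = 8 hours 10 minutes.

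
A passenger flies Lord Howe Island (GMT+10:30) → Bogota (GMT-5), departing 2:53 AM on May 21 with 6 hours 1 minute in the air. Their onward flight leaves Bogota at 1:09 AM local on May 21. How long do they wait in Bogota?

7 hours 45 minutes

Convert departure to UTC: 2:53 AM − 10:30 = 4:23 PM UTC on May 20.
Add 6 hours 1 minute flight time → 10:24 PM UTC.
Bogota is UTC−5:00, so local arrival = 10:24 PM − 5:00 = 5:24 PM on May 20.
Layover = 1:09 AM − 5:24 PM (+1 day) = 7 hours 45 minutes.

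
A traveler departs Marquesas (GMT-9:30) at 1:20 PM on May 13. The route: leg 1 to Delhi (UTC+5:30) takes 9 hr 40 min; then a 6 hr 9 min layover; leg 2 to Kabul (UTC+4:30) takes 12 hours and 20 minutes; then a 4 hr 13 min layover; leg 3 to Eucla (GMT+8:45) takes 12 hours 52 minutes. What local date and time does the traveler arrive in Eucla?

Convert departure to UTC: 1:20 PM + 9:30 = 10:50 PM UTC on May 13.
Add 9 hours and 40 minutes leg 1 → 8:30 AM UTC (May 14).
Add 6 hours 9 minutes layover in Delhi → 2:39 PM UTC.
Add 12 hours 20 minutes leg 2 → 2:59 AM UTC (May 15).
Add 4 hours 13 minutes layover in Kabul → 7:12 AM UTC.
Add 12 hours 52 minutes leg 3 → 8:04 PM UTC.
Eucla is UTC+8:45, so local arrival = 8:04 PM + 8:45 = 4:49 AM on May 16.

4:49 AM on May 16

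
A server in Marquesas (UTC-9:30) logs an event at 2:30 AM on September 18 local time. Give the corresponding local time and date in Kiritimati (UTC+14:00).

2:00 AM on September 19

In UTC: 2:30 AM + 9:30 = 12:00 PM on Sep 18.
Kiritimati is UTC+14:00: 12:00 PM + 14:00 = 2:00 AM on Sep 19.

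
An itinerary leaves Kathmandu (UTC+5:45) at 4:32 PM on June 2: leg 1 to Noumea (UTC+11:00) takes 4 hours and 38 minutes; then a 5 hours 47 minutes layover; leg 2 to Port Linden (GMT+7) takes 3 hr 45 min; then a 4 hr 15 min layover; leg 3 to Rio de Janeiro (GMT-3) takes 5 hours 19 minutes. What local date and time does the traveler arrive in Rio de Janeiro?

7:31 AM on Jun 3

Convert departure to UTC: 4:32 PM − 5:45 = 10:47 AM UTC on Jun 2.
Add 4 hours and 38 minutes leg 1 → 3:25 PM UTC.
Add 5 hours and 47 minutes layover in Noumea → 9:12 PM UTC.
Add 3 hours and 45 minutes leg 2 → 12:57 AM UTC (Jun 3).
Add 4 hours and 15 minutes layover in Port Linden → 5:12 AM UTC.
Add 5 hours 19 minutes leg 3 → 10:31 AM UTC.
Rio de Janeiro is UTC−3:00, so local arrival = 10:31 AM − 3:00 = 7:31 AM on Jun 3.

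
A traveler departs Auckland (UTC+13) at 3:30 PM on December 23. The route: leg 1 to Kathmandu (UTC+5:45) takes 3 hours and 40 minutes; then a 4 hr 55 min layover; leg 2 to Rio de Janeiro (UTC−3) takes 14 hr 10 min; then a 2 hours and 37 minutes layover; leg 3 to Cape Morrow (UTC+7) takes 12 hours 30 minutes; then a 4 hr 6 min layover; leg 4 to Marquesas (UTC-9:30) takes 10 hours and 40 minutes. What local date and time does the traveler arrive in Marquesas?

Convert departure to UTC: 3:30 PM − 13:00 = 2:30 AM UTC on Dec 23.
Add 3 hours 40 minutes leg 1 → 6:10 AM UTC.
Add 4 hours and 55 minutes layover in Kathmandu → 11:05 AM UTC.
Add 14 hours and 10 minutes leg 2 → 1:15 AM UTC (Dec 24).
Add 2 hours 37 minutes layover in Rio de Janeiro → 3:52 AM UTC.
Add 12 hours and 30 minutes leg 3 → 4:22 PM UTC.
Add 4 hours 6 minutes layover in Cape Morrow → 8:28 PM UTC.
Add 10 hours and 40 minutes leg 4 → 7:08 AM UTC (Dec 25).
Marquesas is UTC−9:30, so local arrival = 7:08 AM − 9:30 = 9:38 PM on Dec 24.

9:38 PM on December 24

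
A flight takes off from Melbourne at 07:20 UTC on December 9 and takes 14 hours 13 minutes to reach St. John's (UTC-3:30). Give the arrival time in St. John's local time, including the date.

18:03 on December 9

Departure is given in UTC: 07:20 on Dec 9.
Add 14 hours 13 minutes → 21:33 UTC.
St. John's is UTC−3:30: 21:33 − 3:30 = 18:03 on Dec 9.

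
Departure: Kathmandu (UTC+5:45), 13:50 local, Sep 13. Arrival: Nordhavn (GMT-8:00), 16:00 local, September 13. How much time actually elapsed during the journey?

15 hours 55 minutes

Nordhavn is 13:45 behind Kathmandu.
Clock-face elapsed time (ignoring zones) is 2 hours 10 minutes.
Actual elapsed = 2 hours 10 minutes + 13:45 = 15 hours 55 minutes.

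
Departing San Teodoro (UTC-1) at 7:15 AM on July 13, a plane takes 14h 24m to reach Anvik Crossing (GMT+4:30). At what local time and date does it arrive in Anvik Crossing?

Convert departure to UTC: 7:15 AM + 1:00 = 8:15 AM UTC on Jul 13.
Add 14 hours and 24 minutes travel time → 10:39 PM UTC.
Anvik Crossing is UTC+4:30, so local arrival = 10:39 PM + 4:30 = 3:09 AM on Jul 14.

3:09 AM on July 14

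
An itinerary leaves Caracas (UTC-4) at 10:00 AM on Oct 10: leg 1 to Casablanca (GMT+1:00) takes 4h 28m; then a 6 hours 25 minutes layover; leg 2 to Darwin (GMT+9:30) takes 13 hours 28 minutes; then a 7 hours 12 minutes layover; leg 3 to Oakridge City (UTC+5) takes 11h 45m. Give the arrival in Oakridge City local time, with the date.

2:18 PM on October 12

Convert departure to UTC: 10:00 AM + 4:00 = 2:00 PM UTC on Oct 10.
Add 4 hours 28 minutes leg 1 → 6:28 PM UTC.
Add 6 hours 25 minutes layover in Casablanca → 12:53 AM UTC (Oct 11).
Add 13 hours and 28 minutes leg 2 → 2:21 PM UTC.
Add 7 hours 12 minutes layover in Darwin → 9:33 PM UTC.
Add 11 hours 45 minutes leg 3 → 9:18 AM UTC (Oct 12).
Oakridge City is UTC+5:00, so local arrival = 9:18 AM + 5:00 = 2:18 PM on Oct 12.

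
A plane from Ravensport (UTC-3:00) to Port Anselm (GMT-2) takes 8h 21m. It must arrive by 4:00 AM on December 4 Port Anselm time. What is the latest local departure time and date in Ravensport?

6:39 PM on December 3

Target arrival in UTC: 4:00 AM + 2:00 = 6:00 AM on Dec 4.
Subtract 8 hours and 21 minutes → departure 9:39 PM UTC on Dec 3.
Ravensport is UTC−3:00: 9:39 PM − 3:00 = 6:39 PM on Dec 3.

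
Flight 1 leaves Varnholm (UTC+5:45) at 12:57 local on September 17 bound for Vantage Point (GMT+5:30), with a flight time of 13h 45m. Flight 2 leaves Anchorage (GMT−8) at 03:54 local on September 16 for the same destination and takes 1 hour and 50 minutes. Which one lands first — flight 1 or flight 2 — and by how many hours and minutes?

the second, by 31 hours 13 minutes

Flight 1 in UTC: 12:57 − 5:45 = 07:12 on Sep 17.
+13 hours and 45 minutes → arrive 20:57 UTC on Sep 17.
Flight 2 in UTC: 03:54 + 8:00 = 11:54 on Sep 16.
+1 hour and 50 minutes → arrive 13:44 UTC on Sep 16.
Flight 2 lands earlier by 31 hours 13 minutes.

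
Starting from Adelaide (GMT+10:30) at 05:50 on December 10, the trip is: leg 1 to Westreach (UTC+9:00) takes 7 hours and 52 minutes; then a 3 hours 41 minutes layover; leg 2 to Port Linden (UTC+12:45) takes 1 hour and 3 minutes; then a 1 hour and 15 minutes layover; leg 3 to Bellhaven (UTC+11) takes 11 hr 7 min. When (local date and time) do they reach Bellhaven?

Convert departure to UTC: 05:50 − 10:30 = 19:20 UTC on Dec 9.
Add 7 hours 52 minutes leg 1 → 03:12 UTC (Dec 10).
Add 3 hours 41 minutes layover in Westreach → 06:53 UTC.
Add 1 hour 3 minutes leg 2 → 07:56 UTC.
Add 1 hour 15 minutes layover in Port Linden → 09:11 UTC.
Add 11 hours and 7 minutes leg 3 → 20:18 UTC.
Bellhaven is UTC+11:00, so local arrival = 20:18 + 11:00 = 07:18 on Dec 11.

07:18 on Dec 11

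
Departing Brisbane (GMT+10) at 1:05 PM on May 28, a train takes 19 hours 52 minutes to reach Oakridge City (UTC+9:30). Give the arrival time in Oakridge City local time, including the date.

8:27 AM on May 29

Convert departure to UTC: 1:05 PM − 10:00 = 3:05 AM UTC on May 28.
Add 19 hours and 52 minutes travel time → 10:57 PM UTC.
Oakridge City is UTC+9:30, so local arrival = 10:57 PM + 9:30 = 8:27 AM on May 29.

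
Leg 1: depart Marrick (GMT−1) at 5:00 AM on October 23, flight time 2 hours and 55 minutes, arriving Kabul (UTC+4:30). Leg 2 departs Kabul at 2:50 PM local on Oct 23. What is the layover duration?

1 hour 25 minutes

Convert departure to UTC: 5:00 AM + 1:00 = 6:00 AM UTC on Oct 23.
Add 2 hours and 55 minutes flight time → 8:55 AM UTC.
Kabul is UTC+4:30, so local arrival = 8:55 AM + 4:30 = 1:25 PM on Oct 23.
Layover = 2:50 PM − 1:25 PM = 1 hour 25 minutes.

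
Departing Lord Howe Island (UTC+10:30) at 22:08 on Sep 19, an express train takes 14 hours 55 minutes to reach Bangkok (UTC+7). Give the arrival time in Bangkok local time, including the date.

09:33 on September 20

Convert departure to UTC: 22:08 − 10:30 = 11:38 UTC on Sep 19.
Add 14 hours 55 minutes travel time → 02:33 UTC (Sep 20).
Bangkok is UTC+7:00, so local arrival = 02:33 + 7:00 = 09:33 on Sep 20.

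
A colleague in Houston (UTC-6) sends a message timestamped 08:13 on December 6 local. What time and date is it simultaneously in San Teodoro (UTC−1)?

13:13 on Dec 6

In UTC: 08:13 + 6:00 = 14:13 on Dec 6.
San Teodoro is UTC−1:00: 14:13 − 1:00 = 13:13 on Dec 6.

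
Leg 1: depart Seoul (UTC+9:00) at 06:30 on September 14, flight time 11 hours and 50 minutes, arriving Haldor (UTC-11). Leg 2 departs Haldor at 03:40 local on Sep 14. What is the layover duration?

5 hours 20 minutes

Convert departure to UTC: 06:30 − 9:00 = 21:30 UTC on Sep 13.
Add 11 hours 50 minutes flight time → 09:20 UTC (Sep 14).
Haldor is UTC−11:00, so local arrival = 09:20 − 11:00 = 22:20 on Sep 13.
Layover = 03:40 − 22:20 (+1 day) = 5 hours 20 minutes.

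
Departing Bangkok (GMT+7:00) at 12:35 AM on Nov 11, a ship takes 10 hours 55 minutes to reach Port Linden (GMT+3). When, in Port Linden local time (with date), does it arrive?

7:30 AM on Nov 11

Convert departure to UTC: 12:35 AM − 7:00 = 5:35 PM UTC on Nov 10.
Add 10 hours and 55 minutes travel time → 4:30 AM UTC (Nov 11).
Port Linden is UTC+3:00, so local arrival = 4:30 AM + 3:00 = 7:30 AM on Nov 11.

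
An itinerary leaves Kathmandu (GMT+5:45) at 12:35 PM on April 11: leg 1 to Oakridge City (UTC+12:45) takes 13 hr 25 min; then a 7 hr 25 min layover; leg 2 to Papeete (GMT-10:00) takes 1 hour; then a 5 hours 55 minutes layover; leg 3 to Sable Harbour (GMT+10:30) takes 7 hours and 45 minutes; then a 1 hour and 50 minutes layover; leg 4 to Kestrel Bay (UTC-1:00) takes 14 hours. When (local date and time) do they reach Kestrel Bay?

9:10 AM on April 13

Convert departure to UTC: 12:35 PM − 5:45 = 6:50 AM UTC on Apr 11.
Add 13 hours 25 minutes leg 1 → 8:15 PM UTC.
Add 7 hours and 25 minutes layover in Oakridge City → 3:40 AM UTC (Apr 12).
Add 1 hour leg 2 → 4:40 AM UTC.
Add 5 hours and 55 minutes layover in Papeete → 10:35 AM UTC.
Add 7 hours 45 minutes leg 3 → 6:20 PM UTC.
Add 1 hour 50 minutes layover in Sable Harbour → 8:10 PM UTC.
Add 14 hours leg 4 → 10:10 AM UTC (Apr 13).
Kestrel Bay is UTC−1:00, so local arrival = 10:10 AM − 1:00 = 9:10 AM on Apr 13.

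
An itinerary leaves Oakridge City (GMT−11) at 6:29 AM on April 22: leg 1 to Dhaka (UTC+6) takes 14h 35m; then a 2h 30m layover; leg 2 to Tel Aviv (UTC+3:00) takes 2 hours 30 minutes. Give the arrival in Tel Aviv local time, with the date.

4:04 PM on April 23

Convert departure to UTC: 6:29 AM + 11:00 = 5:29 PM UTC on Apr 22.
Add 14 hours and 35 minutes leg 1 → 8:04 AM UTC (Apr 23).
Add 2 hours and 30 minutes layover in Dhaka → 10:34 AM UTC.
Add 2 hours 30 minutes leg 2 → 1:04 PM UTC.
Tel Aviv is UTC+3:00, so local arrival = 1:04 PM + 3:00 = 4:04 PM on Apr 23.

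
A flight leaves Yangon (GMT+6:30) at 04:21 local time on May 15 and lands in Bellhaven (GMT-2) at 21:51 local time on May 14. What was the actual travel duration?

2 hours

Departure in UTC: 04:21 − 6:30 = 21:51 on May 14.
Arrival in UTC: 21:51 + 2:00 = 23:51 on May 14.
Elapsed = 23:51 − 21:51 = 2 hours.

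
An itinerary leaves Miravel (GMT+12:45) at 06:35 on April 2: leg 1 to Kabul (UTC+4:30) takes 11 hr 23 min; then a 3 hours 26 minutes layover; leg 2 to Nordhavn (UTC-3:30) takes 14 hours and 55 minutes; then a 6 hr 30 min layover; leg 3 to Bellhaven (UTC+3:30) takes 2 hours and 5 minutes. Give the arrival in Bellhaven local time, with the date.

11:39 on Apr 3

Convert departure to UTC: 06:35 − 12:45 = 17:50 UTC on Apr 1.
Add 11 hours and 23 minutes leg 1 → 05:13 UTC (Apr 2).
Add 3 hours and 26 minutes layover in Kabul → 08:39 UTC.
Add 14 hours and 55 minutes leg 2 → 23:34 UTC.
Add 6 hours and 30 minutes layover in Nordhavn → 06:04 UTC (Apr 3).
Add 2 hours 5 minutes leg 3 → 08:09 UTC.
Bellhaven is UTC+3:30, so local arrival = 08:09 + 3:30 = 11:39 on Apr 3.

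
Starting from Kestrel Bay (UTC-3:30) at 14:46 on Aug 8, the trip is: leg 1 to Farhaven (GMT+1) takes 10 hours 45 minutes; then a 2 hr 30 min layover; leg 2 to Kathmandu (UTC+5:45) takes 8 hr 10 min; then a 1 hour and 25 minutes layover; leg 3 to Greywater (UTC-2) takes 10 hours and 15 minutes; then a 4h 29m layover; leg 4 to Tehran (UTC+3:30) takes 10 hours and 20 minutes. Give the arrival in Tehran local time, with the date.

Convert departure to UTC: 14:46 + 3:30 = 18:16 UTC on Aug 8.
Add 10 hours 45 minutes leg 1 → 05:01 UTC (Aug 9).
Add 2 hours 30 minutes layover in Farhaven → 07:31 UTC.
Add 8 hours and 10 minutes leg 2 → 15:41 UTC.
Add 1 hour 25 minutes layover in Kathmandu → 17:06 UTC.
Add 10 hours and 15 minutes leg 3 → 03:21 UTC (Aug 10).
Add 4 hours 29 minutes layover in Greywater → 07:50 UTC.
Add 10 hours and 20 minutes leg 4 → 18:10 UTC.
Tehran is UTC+3:30, so local arrival = 18:10 + 3:30 = 21:40 on Aug 10.

21:40 on August 10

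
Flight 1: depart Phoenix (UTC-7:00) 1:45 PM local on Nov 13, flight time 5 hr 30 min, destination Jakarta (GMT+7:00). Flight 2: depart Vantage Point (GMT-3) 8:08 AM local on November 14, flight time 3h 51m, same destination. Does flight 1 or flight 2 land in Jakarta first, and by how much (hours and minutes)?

Flight 1 in UTC: 1:45 PM + 7:00 = 8:45 PM on Nov 13.
+5 hours 30 minutes → arrive 2:15 AM UTC on Nov 14.
Flight 2 in UTC: 8:08 AM + 3:00 = 11:08 AM on Nov 14.
+3 hours and 51 minutes → arrive 2:59 PM UTC on Nov 14.
Flight 1 lands earlier by 12 hours 44 minutes.

the first, by 12 hours 44 minutes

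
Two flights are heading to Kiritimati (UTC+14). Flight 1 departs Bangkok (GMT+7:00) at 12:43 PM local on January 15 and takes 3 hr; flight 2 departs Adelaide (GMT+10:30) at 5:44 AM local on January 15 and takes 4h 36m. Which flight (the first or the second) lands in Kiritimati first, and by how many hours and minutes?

Flight 1 in UTC: 12:43 PM − 7:00 = 5:43 AM on Jan 15.
+3 hours → arrive 8:43 AM UTC on Jan 15.
Flight 2 in UTC: 5:44 AM − 10:30 = 7:14 PM on Jan 14.
+4 hours and 36 minutes → arrive 11:50 PM UTC on Jan 14.
Flight 2 lands earlier by 8 hours 53 minutes.

the second, by 8 hours 53 minutes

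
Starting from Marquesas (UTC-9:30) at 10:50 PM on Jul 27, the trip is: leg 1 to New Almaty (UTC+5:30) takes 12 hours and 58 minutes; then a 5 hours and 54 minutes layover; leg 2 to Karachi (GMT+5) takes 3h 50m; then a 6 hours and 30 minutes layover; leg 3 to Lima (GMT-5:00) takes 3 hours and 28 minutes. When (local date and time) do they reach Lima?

Convert departure to UTC: 10:50 PM + 9:30 = 8:20 AM UTC on Jul 28.
Add 12 hours and 58 minutes leg 1 → 9:18 PM UTC.
Add 5 hours and 54 minutes layover in New Almaty → 3:12 AM UTC (Jul 29).
Add 3 hours and 50 minutes leg 2 → 7:02 AM UTC.
Add 6 hours and 30 minutes layover in Karachi → 1:32 PM UTC.
Add 3 hours and 28 minutes leg 3 → 5:00 PM UTC.
Lima is UTC−5:00, so local arrival = 5:00 PM − 5:00 = 12:00 PM on Jul 29.

12:00 PM on July 29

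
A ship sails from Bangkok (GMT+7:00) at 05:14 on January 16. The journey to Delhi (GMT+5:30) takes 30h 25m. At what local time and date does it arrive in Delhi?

Convert departure to UTC: 05:14 − 7:00 = 22:14 UTC on Jan 15.
Add 30 hours and 25 minutes travel time → 04:39 UTC (Jan 17).
Delhi is UTC+5:30, so local arrival = 04:39 + 5:30 = 10:09 on Jan 17.

10:09 on Jan 17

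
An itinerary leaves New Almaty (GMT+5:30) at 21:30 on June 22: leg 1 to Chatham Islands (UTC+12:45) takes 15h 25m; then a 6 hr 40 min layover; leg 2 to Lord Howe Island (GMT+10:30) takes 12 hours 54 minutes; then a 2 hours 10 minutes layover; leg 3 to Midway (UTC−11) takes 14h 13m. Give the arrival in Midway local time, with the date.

Convert departure to UTC: 21:30 − 5:30 = 16:00 UTC on Jun 22.
Add 15 hours 25 minutes leg 1 → 07:25 UTC (Jun 23).
Add 6 hours and 40 minutes layover in Chatham Islands → 14:05 UTC.
Add 12 hours 54 minutes leg 2 → 02:59 UTC (Jun 24).
Add 2 hours 10 minutes layover in Lord Howe Island → 05:09 UTC.
Add 14 hours and 13 minutes leg 3 → 19:22 UTC.
Midway is UTC−11:00, so local arrival = 19:22 − 11:00 = 08:22 on Jun 24.

08:22 on Jun 24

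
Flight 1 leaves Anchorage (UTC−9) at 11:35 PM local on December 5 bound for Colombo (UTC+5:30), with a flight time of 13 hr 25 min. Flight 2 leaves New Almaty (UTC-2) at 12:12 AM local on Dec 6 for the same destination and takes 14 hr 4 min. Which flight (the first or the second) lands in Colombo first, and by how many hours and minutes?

the second, by 5 hours 44 minutes

Flight 1 in UTC: 11:35 PM + 9:00 = 8:35 AM on Dec 6.
+13 hours and 25 minutes → arrive 10:00 PM UTC on Dec 6.
Flight 2 in UTC: 12:12 AM + 2:00 = 2:12 AM on Dec 6.
+14 hours 4 minutes → arrive 4:16 PM UTC on Dec 6.
Flight 2 lands earlier by 5 hours 44 minutes.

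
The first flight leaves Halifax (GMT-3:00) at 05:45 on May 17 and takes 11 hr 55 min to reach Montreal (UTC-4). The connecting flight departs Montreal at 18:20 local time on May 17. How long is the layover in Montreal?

Convert departure to UTC: 05:45 + 3:00 = 08:45 UTC on May 17.
Add 11 hours 55 minutes flight time → 20:40 UTC.
Montreal is UTC−4:00, so local arrival = 20:40 − 4:00 = 16:40 on May 17.
Layover = 18:20 − 16:40 = 1 hour 40 minutes.

1 hour 40 minutes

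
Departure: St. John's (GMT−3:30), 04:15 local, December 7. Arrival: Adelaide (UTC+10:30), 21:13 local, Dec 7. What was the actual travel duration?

Departure in UTC: 04:15 + 3:30 = 07:45 on Dec 7.
Arrival in UTC: 21:13 − 10:30 = 10:43 on Dec 7.
Elapsed = 10:43 − 07:45 = 2 hours 58 minutes.

2 hours 58 minutes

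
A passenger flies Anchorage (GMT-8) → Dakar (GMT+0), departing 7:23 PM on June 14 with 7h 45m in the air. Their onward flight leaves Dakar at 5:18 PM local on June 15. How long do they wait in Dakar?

Convert departure to UTC: 7:23 PM + 8:00 = 3:23 AM UTC on Jun 15.
Add 7 hours and 45 minutes flight time → 11:08 AM UTC.
Dakar is UTC+0, so local arrival is the same: 11:08 AM on Jun 15.
Layover = 5:18 PM − 11:08 AM = 6 hours 10 minutes.

6 hours 10 minutes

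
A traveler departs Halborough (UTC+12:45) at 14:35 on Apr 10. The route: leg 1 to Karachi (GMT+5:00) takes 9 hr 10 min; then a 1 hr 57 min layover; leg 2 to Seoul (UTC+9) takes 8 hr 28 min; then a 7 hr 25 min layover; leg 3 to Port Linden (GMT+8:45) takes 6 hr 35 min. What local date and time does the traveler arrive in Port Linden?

Convert departure to UTC: 14:35 − 12:45 = 01:50 UTC on Apr 10.
Add 9 hours 10 minutes leg 1 → 11:00 UTC.
Add 1 hour and 57 minutes layover in Karachi → 12:57 UTC.
Add 8 hours and 28 minutes leg 2 → 21:25 UTC.
Add 7 hours 25 minutes layover in Seoul → 04:50 UTC (Apr 11).
Add 6 hours and 35 minutes leg 3 → 11:25 UTC.
Port Linden is UTC+8:45, so local arrival = 11:25 + 8:45 = 20:10 on Apr 11.

20:10 on April 11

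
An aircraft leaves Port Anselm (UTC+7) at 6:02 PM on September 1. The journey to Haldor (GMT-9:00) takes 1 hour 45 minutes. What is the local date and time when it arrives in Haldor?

Convert departure to UTC: 6:02 PM − 7:00 = 11:02 AM UTC on Sep 1.
Add 1 hour and 45 minutes travel time → 12:47 PM UTC.
Haldor is UTC−9:00, so local arrival = 12:47 PM − 9:00 = 3:47 AM on Sep 1.

3:47 AM on Sep 1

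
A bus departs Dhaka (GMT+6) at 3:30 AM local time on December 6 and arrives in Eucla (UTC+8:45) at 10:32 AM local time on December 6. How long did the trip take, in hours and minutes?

Eucla is 2:45 ahead of Dhaka.
Clock-face elapsed time (ignoring zones) is 7 hours 2 minutes.
Actual elapsed = 7 hours 2 minutes − 2:45 = 4 hours 17 minutes.

4 hours 17 minutes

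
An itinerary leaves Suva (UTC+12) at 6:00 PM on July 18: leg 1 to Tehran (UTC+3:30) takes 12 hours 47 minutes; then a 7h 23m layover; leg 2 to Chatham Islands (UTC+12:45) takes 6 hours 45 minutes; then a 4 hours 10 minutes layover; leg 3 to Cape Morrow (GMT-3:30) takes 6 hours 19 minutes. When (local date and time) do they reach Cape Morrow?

3:54 PM on Jul 19

Convert departure to UTC: 6:00 PM − 12:00 = 6:00 AM UTC on Jul 18.
Add 12 hours and 47 minutes leg 1 → 6:47 PM UTC.
Add 7 hours 23 minutes layover in Tehran → 2:10 AM UTC (Jul 19).
Add 6 hours and 45 minutes leg 2 → 8:55 AM UTC.
Add 4 hours 10 minutes layover in Chatham Islands → 1:05 PM UTC.
Add 6 hours 19 minutes leg 3 → 7:24 PM UTC.
Cape Morrow is UTC−3:30, so local arrival = 7:24 PM − 3:30 = 3:54 PM on Jul 19.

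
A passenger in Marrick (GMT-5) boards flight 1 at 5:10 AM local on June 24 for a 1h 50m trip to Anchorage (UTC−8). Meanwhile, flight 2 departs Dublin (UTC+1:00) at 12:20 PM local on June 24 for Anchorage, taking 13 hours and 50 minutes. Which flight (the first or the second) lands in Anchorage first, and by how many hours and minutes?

the first, by 13 hours 10 minutes

Flight 1 in UTC: 5:10 AM + 5:00 = 10:10 AM on Jun 24.
+1 hour and 50 minutes → arrive 12:00 PM UTC on Jun 24.
Flight 2 in UTC: 12:20 PM − 1:00 = 11:20 AM on Jun 24.
+13 hours 50 minutes → arrive 1:10 AM UTC on Jun 25.
Flight 1 lands earlier by 13 hours 10 minutes.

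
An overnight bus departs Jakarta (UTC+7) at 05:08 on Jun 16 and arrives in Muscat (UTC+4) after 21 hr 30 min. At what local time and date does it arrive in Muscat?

Convert departure to UTC: 05:08 − 7:00 = 22:08 UTC on Jun 15.
Add 21 hours and 30 minutes travel time → 19:38 UTC (Jun 16).
Muscat is UTC+4:00, so local arrival = 19:38 + 4:00 = 23:38 on Jun 16.

23:38 on June 16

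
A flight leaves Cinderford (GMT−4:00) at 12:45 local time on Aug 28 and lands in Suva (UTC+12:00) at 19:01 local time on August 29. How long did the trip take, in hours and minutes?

Suva is 16:00 ahead of Cinderford.
Clock-face elapsed time (ignoring zones) is 30 hours 16 minutes.
Actual elapsed = 30 hours 16 minutes − 16:00 = 14 hours 16 minutes.

14 hours 16 minutes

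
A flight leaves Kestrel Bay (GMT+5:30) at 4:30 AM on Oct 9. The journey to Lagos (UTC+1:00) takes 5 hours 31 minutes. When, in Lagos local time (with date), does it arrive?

Convert departure to UTC: 4:30 AM − 5:30 = 11:00 PM UTC on Oct 8.
Add 5 hours 31 minutes travel time → 4:31 AM UTC (Oct 9).
Lagos is UTC+1:00, so local arrival = 4:31 AM + 1:00 = 5:31 AM on Oct 9.

5:31 AM on Oct 9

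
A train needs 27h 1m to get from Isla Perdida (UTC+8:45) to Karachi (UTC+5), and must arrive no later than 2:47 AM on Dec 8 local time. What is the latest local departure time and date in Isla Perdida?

Target arrival in UTC: 2:47 AM − 5:00 = 9:47 PM on Dec 7.
Subtract 27 hours 1 minute → departure 6:46 PM UTC on Dec 6.
Isla Perdida is UTC+8:45: 6:46 PM + 8:45 = 3:31 AM on Dec 7.

3:31 AM on December 7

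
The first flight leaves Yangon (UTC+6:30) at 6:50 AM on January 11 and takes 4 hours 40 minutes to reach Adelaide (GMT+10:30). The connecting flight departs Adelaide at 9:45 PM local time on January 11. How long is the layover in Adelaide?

6 hours 15 minutes

Convert departure to UTC: 6:50 AM − 6:30 = 12:20 AM UTC on Jan 11.
Add 4 hours 40 minutes flight time → 5:00 AM UTC.
Adelaide is UTC+10:30, so local arrival = 5:00 AM + 10:30 = 3:30 PM on Jan 11.
Layover = 9:45 PM − 3:30 PM = 6 hours 15 minutes.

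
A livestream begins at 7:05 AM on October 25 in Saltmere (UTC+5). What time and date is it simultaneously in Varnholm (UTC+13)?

Varnholm is 8:00 ahead of Saltmere.
Shift by the zone difference: 7:05 AM + 8:00 = 3:05 PM on Oct 25 in Varnholm.

3:05 PM on October 25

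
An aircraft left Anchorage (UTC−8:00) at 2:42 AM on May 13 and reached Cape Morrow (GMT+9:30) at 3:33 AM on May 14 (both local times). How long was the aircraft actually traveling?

7 hours 21 minutes

Cape Morrow is 17:30 ahead of Anchorage.
Clock-face elapsed time (ignoring zones) is 24 hours 51 minutes.
Actual elapsed = 24 hours 51 minutes − 17:30 = 7 hours 21 minutes.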